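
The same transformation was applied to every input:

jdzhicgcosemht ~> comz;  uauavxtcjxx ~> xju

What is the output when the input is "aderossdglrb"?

sgbe

Each output is the input with this applied: keep one character in every 3, starting at position 3 (positions 3rd, 6th, 9th, ...), then move the first character to the end.
For "aderossdglrb" the result is "sgbe".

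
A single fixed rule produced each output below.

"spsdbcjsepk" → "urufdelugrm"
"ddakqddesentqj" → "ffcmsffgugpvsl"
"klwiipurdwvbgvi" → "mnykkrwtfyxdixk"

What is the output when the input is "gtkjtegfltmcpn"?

ivmlvgihnvoerp

The transformation: shift every letter 2 places forward in the alphabet (wrapping around).
Doing the same to "gtkjtegfltmcpn": "ivmlvgihnvoerp".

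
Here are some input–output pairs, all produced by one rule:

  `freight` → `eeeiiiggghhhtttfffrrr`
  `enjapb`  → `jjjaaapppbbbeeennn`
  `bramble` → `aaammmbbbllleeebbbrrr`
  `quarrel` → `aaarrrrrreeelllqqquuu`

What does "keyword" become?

The pattern: move the first 2 characters to the end (rotate left by 2), then repeat every character 3 times.
So "keyword" becomes "yyywwwooorrrdddkkkeee".

yyywwwooorrrdddkkkeee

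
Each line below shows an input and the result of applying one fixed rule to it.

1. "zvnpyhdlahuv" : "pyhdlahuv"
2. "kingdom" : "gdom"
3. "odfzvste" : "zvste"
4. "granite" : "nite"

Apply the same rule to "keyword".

word

Each output is the input with this applied: delete the first 3 characters.
"keyword" → "word".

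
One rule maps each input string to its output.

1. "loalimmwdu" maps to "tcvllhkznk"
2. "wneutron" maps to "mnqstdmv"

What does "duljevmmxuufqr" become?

qpettwlludiktc

In each case the input is transformed by: shift every letter 1 place backward in the alphabet (wrapping around), then reverse the string.
On "duljevmmxuufqr": the first step gives "ctkidullwttepq", and the second then gives "qpettwlludiktc".
(Check on "loalimmwdu": → "knzkhllvct" → "tcvllhkznk" ✓)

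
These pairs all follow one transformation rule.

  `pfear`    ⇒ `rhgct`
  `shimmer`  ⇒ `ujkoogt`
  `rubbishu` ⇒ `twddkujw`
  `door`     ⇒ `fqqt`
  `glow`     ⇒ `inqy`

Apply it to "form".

The transformation: shift every letter 2 places forward in the alphabet (wrapping around).
On "form" that produces "hqto".

hqto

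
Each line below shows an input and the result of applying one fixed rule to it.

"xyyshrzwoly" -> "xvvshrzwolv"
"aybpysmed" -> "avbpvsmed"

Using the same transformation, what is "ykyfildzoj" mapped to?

vkvfildzoj

Looking at the pairs, the operation is to replace every "y" with "v".
On "ykyfildzoj" that produces "vkvfildzoj".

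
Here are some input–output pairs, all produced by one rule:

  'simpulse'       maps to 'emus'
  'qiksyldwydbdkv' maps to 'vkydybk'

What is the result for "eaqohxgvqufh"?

hqhgqf

Looking at the pairs, the operation is to swap the first and last characters, then keep every other character starting from the first (positions 1st, 3rd, 5th, ...).
Working it through for "eaqohxgvqufh": intermediate "haqohxgvqufe", final "hqhgqf".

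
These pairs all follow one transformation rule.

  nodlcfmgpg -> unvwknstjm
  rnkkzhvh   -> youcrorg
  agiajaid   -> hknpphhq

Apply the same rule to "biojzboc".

ijpvviqg

What's happening: take characters alternately from the front and the back (1st, last, 2nd, 2nd-last, ...), then shift every letter 7 places forward in the alphabet (wrapping around).
For "biojzboc", step one produces "bcioobjz"; step two turns that into "ijpvviqg".
(Check on "agiajaid": → "adgiiaaj" → "hknpphhq" ✓)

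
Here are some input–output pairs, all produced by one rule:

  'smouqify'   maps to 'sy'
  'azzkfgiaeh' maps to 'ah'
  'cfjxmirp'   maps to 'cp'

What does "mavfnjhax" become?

mx

Looking at the pairs, the operation is to take characters alternately from the front and the back (1st, last, 2nd, 2nd-last, ...), then keep only the first 2 characters.
Starting from "mavfnjhax": after the first operation, "mxaavhfjn"; after the second, "mx".
(Check on "smouqify": → "symfoiuq" → "sy" ✓)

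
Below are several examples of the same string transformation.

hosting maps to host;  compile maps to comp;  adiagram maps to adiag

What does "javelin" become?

Rule — delete the last 3 characters.
So "javelin" becomes "jave".

jave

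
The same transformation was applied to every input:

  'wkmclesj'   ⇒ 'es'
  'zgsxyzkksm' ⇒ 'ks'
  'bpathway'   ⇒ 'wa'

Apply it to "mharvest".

es

The transformation: move the last 3 characters to the front (rotate right by 3), then keep only the first 2 characters.
Starting from "mharvest": after the first operation, "estmharv"; after the second, "es".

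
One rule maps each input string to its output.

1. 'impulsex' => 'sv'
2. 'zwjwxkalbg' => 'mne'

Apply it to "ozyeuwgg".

bz

In each case the input is transformed by: keep one character in every 3, starting at position 3 (positions 3rd, 6th, 9th, ...), then shift every letter 3 places forward in the alphabet (wrapping around).
For "ozyeuwgg" the result is "bz".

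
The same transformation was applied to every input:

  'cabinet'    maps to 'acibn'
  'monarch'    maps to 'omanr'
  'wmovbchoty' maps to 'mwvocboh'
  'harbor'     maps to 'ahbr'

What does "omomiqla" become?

The transformation: delete the last 2 characters, then swap each adjacent pair of characters (1↔2, 3↔4, ...).
"omomiqla" → "omomiq" → "momoqi".

momoqi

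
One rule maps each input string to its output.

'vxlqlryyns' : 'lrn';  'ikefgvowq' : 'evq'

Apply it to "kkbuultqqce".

blq

The transformation: keep one character in every 3, starting at position 3 (positions 3rd, 6th, 9th, ...).
For "kkbuultqqce" the result is "blq".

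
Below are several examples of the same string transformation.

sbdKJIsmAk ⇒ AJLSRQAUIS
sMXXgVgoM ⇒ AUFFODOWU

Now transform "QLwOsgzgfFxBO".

What's happening: shift every letter 8 places forward in the alphabet (wrapping around), then convert every letter to uppercase.
So "QLwOsgzgfFxBO" becomes "YTEWAOHONNFJW".

YTEWAOHONNFJW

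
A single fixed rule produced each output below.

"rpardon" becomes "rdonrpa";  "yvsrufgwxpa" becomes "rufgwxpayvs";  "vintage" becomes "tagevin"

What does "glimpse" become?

What's happening: move the first 3 characters to the end (rotate left by 3).
"glimpse" → "mpsegli".

mpsegli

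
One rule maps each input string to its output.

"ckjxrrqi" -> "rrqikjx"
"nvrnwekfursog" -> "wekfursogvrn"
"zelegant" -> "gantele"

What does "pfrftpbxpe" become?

tpbxpefrf

Rule — delete the first character, then move the first 3 characters to the end (rotate left by 3).
"pfrftpbxpe" → "frftpbxpe" → "tpbxpefrf".
(Check on "nvrnwekfursog": → "vrnwekfursog" → "wekfursogvrn" ✓)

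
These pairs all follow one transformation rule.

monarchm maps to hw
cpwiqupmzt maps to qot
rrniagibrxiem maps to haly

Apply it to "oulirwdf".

fq

The pattern: shift every letter 6 places backward in the alphabet (wrapping around), then keep one character in every 3, starting at position 3 (positions 3rd, 6th, 9th, ...).
Starting from "oulirwdf": after the first operation, "iofclqxz"; after the second, "fq".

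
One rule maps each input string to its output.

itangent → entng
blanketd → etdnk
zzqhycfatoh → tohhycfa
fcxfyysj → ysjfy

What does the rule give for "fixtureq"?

reqtu

The rule is to delete the first 3 characters, then move the last 3 characters to the front (rotate right by 3).
"fixtureq" → "tureq" → "reqtu".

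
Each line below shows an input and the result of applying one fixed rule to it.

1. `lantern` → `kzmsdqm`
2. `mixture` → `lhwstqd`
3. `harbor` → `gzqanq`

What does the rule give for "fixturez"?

ehwstqdy

Rule — shift every letter 1 place backward in the alphabet (wrapping around).
So "fixturez" becomes "ehwstqdy".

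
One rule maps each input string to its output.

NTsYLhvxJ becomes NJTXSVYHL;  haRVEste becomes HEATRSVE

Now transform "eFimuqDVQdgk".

Looking at the pairs, the operation is to take characters alternately from the front and the back (1st, last, 2nd, 2nd-last, ...), then convert every letter to uppercase.
Starting from "eFimuqDVQdgk": after the first operation, "ekFgidmQuVqD"; after the second, "EKFGIDMQUVQD".
(Check on "NTsYLhvxJ": → "NJTxsvYhL" → "NJTXSVYHL" ✓)

EKFGIDMQUVQD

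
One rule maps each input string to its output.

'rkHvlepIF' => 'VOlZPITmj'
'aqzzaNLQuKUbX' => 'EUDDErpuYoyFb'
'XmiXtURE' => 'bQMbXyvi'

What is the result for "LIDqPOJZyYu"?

The rule is to flip the case of every letter, then shift every letter 4 places forward in the alphabet (wrapping around).
Applying both steps to "LIDqPOJZyYu": "lidQpojzYyU", then "pmhUtsndCcY".

pmhUtsndCcY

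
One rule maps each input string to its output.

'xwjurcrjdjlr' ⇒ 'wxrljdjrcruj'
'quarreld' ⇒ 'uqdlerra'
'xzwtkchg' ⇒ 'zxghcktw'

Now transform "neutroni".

eninortu

What's happening: move the first 2 characters to the end (rotate left by 2), then reverse the string.
"neutroni" → "utronine" → "eninortu".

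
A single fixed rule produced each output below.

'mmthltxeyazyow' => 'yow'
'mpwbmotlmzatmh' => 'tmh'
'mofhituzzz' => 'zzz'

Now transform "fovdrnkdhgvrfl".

rfl

What's happening: keep only the last 3 characters.
For "fovdrnkdhgvrfl" the result is "rfl".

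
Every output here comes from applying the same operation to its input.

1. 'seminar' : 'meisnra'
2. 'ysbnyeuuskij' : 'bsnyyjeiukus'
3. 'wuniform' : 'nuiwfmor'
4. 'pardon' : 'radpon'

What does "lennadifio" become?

nenlaodiif

The transformation: move the first 2 characters to the end (rotate left by 2), then take characters alternately from the front and the back (1st, last, 2nd, 2nd-last, ...).
"lennadifio" → "nnadifiole" → "nenlaodiif".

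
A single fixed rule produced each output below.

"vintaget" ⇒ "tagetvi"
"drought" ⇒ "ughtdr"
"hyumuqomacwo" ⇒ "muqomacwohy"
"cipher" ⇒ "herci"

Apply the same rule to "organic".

anicor

The rule is to move the first 3 characters to the end (rotate left by 3), then delete the last character.
Doing the same to "organic": "anicor".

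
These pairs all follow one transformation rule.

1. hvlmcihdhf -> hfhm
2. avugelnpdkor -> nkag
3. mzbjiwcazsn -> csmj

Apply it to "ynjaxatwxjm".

The transformation: keep one character in every 3, starting at position 1 (positions 1st, 4th, 7th, ...), then swap the front and back halves of the string.
For "ynjaxatwxjm" the result is "tjya".

tjya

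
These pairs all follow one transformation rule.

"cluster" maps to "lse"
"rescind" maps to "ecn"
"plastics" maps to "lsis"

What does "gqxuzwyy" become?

In each case the input is transformed by: keep every other character starting from the second (positions 2nd, 4th, 6th, ...).
For "gqxuzwyy" the result is "quwy".

quwy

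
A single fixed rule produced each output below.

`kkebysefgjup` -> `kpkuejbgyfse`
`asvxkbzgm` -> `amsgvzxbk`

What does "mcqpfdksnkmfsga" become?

Each output is the input with this applied: take characters alternately from the front and the back (1st, last, 2nd, 2nd-last, ...).
Doing the same to "mcqpfdksnkmfsga": "macgqspffmdkkns".

macgqspffmdkkns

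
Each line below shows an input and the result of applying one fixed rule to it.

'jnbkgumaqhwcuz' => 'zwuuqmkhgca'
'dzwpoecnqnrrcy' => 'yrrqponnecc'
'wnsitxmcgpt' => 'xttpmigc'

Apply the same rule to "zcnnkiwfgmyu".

Looking at the pairs, the operation is to delete the first 3 characters, then sort the characters into reverse alphabetical order.
Starting from "zcnnkiwfgmyu": after the first operation, "nkiwfgmyu"; after the second, "ywunmkigf".

ywunmkigf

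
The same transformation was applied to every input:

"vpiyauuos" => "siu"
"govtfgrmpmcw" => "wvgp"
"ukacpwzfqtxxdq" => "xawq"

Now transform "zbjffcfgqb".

qjc

The pattern: keep one character in every 3, starting at position 3 (positions 3rd, 6th, 9th, ...), then move the last character to the front.
Working it through for "zbjffcfgqb": intermediate "jcq", final "qjc".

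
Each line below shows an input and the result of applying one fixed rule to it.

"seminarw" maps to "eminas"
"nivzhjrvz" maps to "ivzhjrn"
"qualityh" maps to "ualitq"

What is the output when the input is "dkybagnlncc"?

kybagnlnd

Each output is the input with this applied: delete the last 2 characters, then move the first character to the end.
Applying both steps to "dkybagnlncc": "dkybagnln", then "kybagnlnd".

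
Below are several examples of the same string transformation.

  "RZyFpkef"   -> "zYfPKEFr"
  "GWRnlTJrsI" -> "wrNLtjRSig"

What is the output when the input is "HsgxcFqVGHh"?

In each case the input is transformed by: flip the case of every letter, then move the first character to the end.
Starting from "HsgxcFqVGHh": after the first operation, "hSGXCfQvghH"; after the second, "SGXCfQvghHh".
(Check on "RZyFpkef": → "rzYfPKEF" → "zYfPKEFr" ✓)

SGXCfQvghHh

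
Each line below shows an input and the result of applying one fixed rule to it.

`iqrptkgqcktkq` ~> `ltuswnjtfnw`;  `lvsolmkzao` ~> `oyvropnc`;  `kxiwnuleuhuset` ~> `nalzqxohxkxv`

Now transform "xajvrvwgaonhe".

What's happening: shift every letter 3 places forward in the alphabet (wrapping around), then delete the last 2 characters.
So "xajvrvwgaonhe" becomes "admyuyzjdrq".

admyuyzjdrq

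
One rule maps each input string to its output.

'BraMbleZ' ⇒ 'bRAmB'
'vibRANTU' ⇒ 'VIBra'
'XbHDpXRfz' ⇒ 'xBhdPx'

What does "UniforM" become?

The pattern: delete the last 3 characters, then flip the case of every letter.
For "UniforM", step one produces "Unif"; step two turns that into "uNIF".
(Check on "vibRANTU": → "vibRA" → "VIBra" ✓)

uNIF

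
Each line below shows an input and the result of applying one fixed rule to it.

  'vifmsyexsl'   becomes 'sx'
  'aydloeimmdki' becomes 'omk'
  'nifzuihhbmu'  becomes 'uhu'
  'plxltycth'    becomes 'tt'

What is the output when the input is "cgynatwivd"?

Each output is the input with this applied: delete the first 2 characters, then keep one character in every 3, starting at position 3 (positions 3rd, 6th, 9th, ...).
On "cgynatwivd": the first step gives "ynatwivd", and the second then gives "ai".
(Check on "aydloeimmdki": → "dloeimmdki" → "omk" ✓)

ai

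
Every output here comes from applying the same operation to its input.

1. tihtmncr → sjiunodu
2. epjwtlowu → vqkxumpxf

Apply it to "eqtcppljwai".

jrudqqmkxbf

The pattern: shift every letter 1 place forward in the alphabet (wrapping around), then swap the first and last characters.
Working it through for "eqtcppljwai": intermediate "frudqqmkxbj", final "jrudqqmkxbf".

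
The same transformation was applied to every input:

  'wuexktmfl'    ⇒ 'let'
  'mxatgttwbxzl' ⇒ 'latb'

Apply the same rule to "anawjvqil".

The rule is to move the last 2 characters to the front (rotate right by 2), then keep one character in every 3, starting at position 2 (positions 2nd, 5th, 8th, ...).
On "anawjvqil": the first step gives "ilanawjvq", and the second then gives "lav".

lav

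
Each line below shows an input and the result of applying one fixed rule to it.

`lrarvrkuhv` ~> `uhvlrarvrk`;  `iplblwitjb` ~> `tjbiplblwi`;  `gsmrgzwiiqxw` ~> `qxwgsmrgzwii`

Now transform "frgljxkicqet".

qetfrgljxkic

The rule is to move the last 3 characters to the front (rotate right by 3).
On "frgljxkicqet" that produces "qetfrgljxkic".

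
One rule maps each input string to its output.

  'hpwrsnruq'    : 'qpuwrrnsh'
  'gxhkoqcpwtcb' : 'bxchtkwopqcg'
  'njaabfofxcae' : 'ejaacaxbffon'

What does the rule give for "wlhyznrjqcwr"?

Rule — take characters alternately from the front and the back (1st, last, 2nd, 2nd-last, ...), then move the first character to the end.
For "wlhyznrjqcwr" the result is "rlwhcyqzjnrw".

rlwhcyqzjnrw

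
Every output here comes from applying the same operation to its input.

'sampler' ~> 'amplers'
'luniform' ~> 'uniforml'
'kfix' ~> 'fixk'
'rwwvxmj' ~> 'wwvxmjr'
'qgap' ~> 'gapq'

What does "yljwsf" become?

Rule — move the first character to the end.
So "yljwsf" becomes "ljwsfy".

ljwsfy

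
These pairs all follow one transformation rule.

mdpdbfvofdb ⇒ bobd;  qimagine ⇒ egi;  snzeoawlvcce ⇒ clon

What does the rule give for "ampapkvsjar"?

rspm

Looking at the pairs, the operation is to keep one character in every 3, starting at position 2 (positions 2nd, 5th, 8th, ...), then reverse the string.
On "ampapkvsjar": the first step gives "mpsr", and the second then gives "rspm".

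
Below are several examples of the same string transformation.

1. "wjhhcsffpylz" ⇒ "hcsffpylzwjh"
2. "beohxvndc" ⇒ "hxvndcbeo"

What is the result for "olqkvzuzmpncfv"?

The rule is to move the first 3 characters to the end (rotate left by 3).
On "olqkvzuzmpncfv" that produces "kvzuzmpncfvolq".

kvzuzmpncfvolq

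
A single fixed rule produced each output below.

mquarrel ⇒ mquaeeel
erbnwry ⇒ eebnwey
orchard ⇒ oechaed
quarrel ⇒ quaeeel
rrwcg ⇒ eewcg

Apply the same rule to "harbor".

haeboe

The rule is to replace every "r" with "e".
Doing the same to "harbor": "haeboe".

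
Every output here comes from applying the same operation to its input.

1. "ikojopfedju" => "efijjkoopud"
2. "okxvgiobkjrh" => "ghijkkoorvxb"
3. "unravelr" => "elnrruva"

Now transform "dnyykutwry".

knrtuwyyyd

Each output is the input with this applied: sort the characters into alphabetical order, then move the first character to the end.
For "dnyykutwry", step one produces "dknrtuwyyy"; step two turns that into "knrtuwyyyd".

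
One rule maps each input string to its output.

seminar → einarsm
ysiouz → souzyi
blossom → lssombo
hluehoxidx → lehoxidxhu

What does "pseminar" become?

sminarpe

What's happening: move the first 2 characters to the end (rotate left by 2), then swap the first and last characters.
"pseminar" → "eminarps" → "sminarpe".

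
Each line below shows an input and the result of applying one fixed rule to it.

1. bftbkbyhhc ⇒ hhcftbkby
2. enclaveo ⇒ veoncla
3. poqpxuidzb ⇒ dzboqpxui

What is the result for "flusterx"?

erxlust

Looking at the pairs, the operation is to delete the first character, then move the last 3 characters to the front (rotate right by 3).
On "flusterx": the first step gives "lusterx", and the second then gives "erxlust".
(Check on "poqpxuidzb": → "oqpxuidzb" → "dzboqpxui" ✓)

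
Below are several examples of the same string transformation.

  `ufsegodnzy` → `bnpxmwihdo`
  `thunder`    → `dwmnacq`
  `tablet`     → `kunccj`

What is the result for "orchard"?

lqjamxa

What's happening: shift every letter 9 places forward in the alphabet (wrapping around), then move the first 2 characters to the end (rotate left by 2).
Working it through for "orchard": intermediate "xalqjam", final "lqjamxa".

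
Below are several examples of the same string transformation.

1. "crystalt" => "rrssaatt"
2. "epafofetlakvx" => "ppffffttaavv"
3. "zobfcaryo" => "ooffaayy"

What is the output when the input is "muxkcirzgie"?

uukkiizzii

Rule — keep every other character starting from the second (positions 2nd, 4th, 6th, ...), then double every character.
So "muxkcirzgie" becomes "uukkiizzii".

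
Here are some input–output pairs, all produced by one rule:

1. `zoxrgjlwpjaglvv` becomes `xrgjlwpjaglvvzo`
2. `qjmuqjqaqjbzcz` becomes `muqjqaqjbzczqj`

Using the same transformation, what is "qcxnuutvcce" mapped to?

xnuutvcceqc

The transformation: move the first 2 characters to the end (rotate left by 2).
So "qcxnuutvcce" becomes "xnuutvcceqc".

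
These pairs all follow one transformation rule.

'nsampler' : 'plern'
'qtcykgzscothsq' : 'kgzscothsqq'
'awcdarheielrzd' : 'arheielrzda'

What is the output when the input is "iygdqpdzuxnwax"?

The transformation: move the first character to the end, then delete the first 3 characters.
On "iygdqpdzuxnwax": the first step gives "ygdqpdzuxnwaxi", and the second then gives "qpdzuxnwaxi".
(Check on "awcdarheielrzd": → "wcdarheielrzda" → "arheielrzda" ✓)

qpdzuxnwaxi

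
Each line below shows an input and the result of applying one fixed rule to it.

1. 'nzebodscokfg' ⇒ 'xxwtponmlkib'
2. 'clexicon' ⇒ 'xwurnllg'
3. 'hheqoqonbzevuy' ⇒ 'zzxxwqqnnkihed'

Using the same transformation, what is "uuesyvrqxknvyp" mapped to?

In each case the input is transformed by: shift every letter 9 places forward in the alphabet (wrapping around), then sort the characters into reverse alphabetical order.
On "uuesyvrqxknvyp": the first step gives "ddnbheazgtwehy", and the second then gives "zywtnhhgeeddba".

zywtnhhgeeddba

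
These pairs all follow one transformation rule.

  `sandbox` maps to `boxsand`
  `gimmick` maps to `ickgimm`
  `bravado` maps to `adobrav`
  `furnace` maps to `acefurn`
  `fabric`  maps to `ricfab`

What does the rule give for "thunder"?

Each output is the input with this applied: move the last 3 characters to the front (rotate right by 3).
On "thunder" that produces "derthun".

derthun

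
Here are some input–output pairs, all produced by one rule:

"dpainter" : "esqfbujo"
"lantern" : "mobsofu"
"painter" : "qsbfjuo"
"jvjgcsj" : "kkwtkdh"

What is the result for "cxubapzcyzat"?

duybvaczbdqa

Looking at the pairs, the operation is to shift every letter 1 place forward in the alphabet (wrapping around), then take characters alternately from the front and the back (1st, last, 2nd, 2nd-last, ...).
Starting from "cxubapzcyzat": after the first operation, "dyvcbqadzabu"; after the second, "duybvaczbdqa".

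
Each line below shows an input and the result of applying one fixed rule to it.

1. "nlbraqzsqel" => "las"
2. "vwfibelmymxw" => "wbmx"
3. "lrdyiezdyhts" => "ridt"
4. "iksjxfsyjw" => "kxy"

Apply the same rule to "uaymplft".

Looking at the pairs, the operation is to delete the last character, then keep one character in every 3, starting at position 2 (positions 2nd, 5th, 8th, ...).
For "uaymplft", step one produces "uaymplf"; step two turns that into "ap".

ap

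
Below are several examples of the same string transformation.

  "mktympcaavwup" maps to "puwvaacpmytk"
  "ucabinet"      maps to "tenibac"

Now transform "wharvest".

tsevrah

The transformation: reverse the string, then delete the last character.
Doing the same to "wharvest": "tsevrah".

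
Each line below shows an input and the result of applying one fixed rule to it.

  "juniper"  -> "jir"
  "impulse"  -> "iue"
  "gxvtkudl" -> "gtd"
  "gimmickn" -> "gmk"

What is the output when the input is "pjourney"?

In each case the input is transformed by: keep one character in every 3, starting at position 1 (positions 1st, 4th, 7th, ...).
"pjourney" → "pue".

pue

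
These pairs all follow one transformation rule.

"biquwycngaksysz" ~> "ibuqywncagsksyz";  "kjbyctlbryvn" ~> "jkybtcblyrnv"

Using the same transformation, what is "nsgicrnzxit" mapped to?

Each output is the input with this applied: swap each adjacent pair of characters (1↔2, 3↔4, ...).
"nsgicrnzxit" → "snigrcznixt".

snigrcznixt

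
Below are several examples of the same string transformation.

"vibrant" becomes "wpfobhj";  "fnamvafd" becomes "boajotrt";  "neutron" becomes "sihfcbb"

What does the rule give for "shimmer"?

vwaasfg

Looking at the pairs, the operation is to move the first character to the end, then shift every letter 12 places backward in the alphabet (wrapping around).
Doing the same to "shimmer": "vwaasfg".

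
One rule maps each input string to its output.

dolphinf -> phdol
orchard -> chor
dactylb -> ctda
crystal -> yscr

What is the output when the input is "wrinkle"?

In each case the input is transformed by: delete the last 3 characters, then move the last 2 characters to the front (rotate right by 2).
For "wrinkle", step one produces "wrin"; step two turns that into "inwr".
(Check on "dolphinf": → "dolph" → "phdol" ✓)

inwr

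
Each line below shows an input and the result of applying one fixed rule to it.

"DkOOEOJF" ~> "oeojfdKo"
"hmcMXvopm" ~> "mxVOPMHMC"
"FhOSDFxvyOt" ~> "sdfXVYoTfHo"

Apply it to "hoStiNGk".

The transformation: move the first 3 characters to the end (rotate left by 3), then flip the case of every letter.
Starting from "hoStiNGk": after the first operation, "tiNGkhoS"; after the second, "TIngKHOs".
(Check on "DkOOEOJF": → "OEOJFDkO" → "oeojfdKo" ✓)

TIngKHOs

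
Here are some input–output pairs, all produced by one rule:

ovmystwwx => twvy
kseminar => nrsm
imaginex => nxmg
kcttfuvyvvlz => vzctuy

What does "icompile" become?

Each output is the input with this applied: keep every other character starting from the second (positions 2nd, 4th, 6th, ...), then move the last 2 characters to the front (rotate right by 2).
Working it through for "icompile": intermediate "cmie", final "iecm".

iecm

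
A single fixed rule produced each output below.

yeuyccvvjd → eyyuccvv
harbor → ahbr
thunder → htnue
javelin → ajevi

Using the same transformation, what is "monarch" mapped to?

omanc

The rule is to swap each adjacent pair of characters (1↔2, 3↔4, ...), then delete the last 2 characters.
Starting from "monarch": after the first operation, "omancrh"; after the second, "omanc".
(Check on "harbor": → "ahbrro" → "ahbr" ✓)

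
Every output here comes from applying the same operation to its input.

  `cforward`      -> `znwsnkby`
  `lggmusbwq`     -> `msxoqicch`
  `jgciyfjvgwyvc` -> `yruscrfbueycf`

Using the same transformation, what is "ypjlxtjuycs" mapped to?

oyuqfpthflu

The transformation: shift every letter 4 places backward in the alphabet (wrapping around), then reverse the string.
So "ypjlxtjuycs" becomes "oyuqfpthflu".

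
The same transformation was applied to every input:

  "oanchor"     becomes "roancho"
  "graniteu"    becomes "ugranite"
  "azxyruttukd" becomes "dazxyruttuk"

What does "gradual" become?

lgradua

Rule — move the last character to the front.
On "gradual" that produces "lgradua".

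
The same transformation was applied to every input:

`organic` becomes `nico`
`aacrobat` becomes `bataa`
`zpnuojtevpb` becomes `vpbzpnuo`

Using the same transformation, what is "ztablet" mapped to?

Each output is the input with this applied: move the last 3 characters to the front (rotate right by 3), then delete the last 3 characters.
"ztablet" → "letz".

letz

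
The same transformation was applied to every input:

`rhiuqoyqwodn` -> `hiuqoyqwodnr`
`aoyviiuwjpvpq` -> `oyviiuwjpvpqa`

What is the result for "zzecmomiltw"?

zecmomiltwz

Looking at the pairs, the operation is to move the first character to the end.
So "zzecmomiltw" becomes "zecmomiltwz".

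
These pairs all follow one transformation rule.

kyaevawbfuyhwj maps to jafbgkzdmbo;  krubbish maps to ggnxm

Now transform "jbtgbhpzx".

lgmuec

What's happening: shift every letter 5 places forward in the alphabet (wrapping around), then delete the first 3 characters.
"jbtgbhpzx" → "ogylgmuec" → "lgmuec".
(Check on "krubbish": → "pwzggnxm" → "ggnxm" ✓)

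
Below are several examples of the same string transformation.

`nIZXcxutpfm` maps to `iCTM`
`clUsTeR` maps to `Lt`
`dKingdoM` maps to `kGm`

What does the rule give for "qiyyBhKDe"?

Ibd

Looking at the pairs, the operation is to keep one character in every 3, starting at position 2 (positions 2nd, 5th, 8th, ...), then flip the case of every letter.
"qiyyBhKDe" → "Ibd".
(Check on "clUsTeR": → "lT" → "Lt" ✓)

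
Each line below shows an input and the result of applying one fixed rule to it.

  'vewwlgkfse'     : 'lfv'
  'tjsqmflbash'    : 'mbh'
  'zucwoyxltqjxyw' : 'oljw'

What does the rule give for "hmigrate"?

In each case the input is transformed by: move the first 2 characters to the end (rotate left by 2), then keep one character in every 3, starting at position 3 (positions 3rd, 6th, 9th, ...).
"hmigrate" → "igratehm" → "re".

re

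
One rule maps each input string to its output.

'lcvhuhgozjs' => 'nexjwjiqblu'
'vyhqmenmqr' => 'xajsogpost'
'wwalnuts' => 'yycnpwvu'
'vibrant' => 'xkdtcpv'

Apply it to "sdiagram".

What's happening: shift every letter 2 places forward in the alphabet (wrapping around).
Applying that to "sdiagram" gives "ufkcitco".

ufkcitco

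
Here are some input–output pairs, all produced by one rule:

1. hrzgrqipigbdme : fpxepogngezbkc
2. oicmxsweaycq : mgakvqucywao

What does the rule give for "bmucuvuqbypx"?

zksastsozwnv

In each case the input is transformed by: shift every letter 2 places backward in the alphabet (wrapping around).
So "bmucuvuqbypx" becomes "zksastsozwnv".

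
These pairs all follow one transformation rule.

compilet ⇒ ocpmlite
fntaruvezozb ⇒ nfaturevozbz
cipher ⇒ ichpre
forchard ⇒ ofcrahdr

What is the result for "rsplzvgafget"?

Rule — swap each adjacent pair of characters (1↔2, 3↔4, ...).
For "rsplzvgafget" the result is "srlpvzaggfte".

srlpvzaggfte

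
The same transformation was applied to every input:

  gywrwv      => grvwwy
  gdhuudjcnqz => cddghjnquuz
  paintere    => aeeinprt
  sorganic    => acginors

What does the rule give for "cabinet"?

Each output is the input with this applied: sort the characters into alphabetical order.
So "cabinet" becomes "abceint".

abceint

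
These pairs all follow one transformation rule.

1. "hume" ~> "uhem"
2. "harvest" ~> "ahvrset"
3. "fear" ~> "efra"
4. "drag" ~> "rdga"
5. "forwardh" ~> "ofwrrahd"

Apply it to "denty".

edtny

What's happening: swap each adjacent pair of characters (1↔2, 3↔4, ...).
So "denty" becomes "edtny".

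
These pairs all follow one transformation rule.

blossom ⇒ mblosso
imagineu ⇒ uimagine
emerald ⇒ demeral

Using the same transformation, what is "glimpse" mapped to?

eglimps

Rule — move the last character to the front.
So "glimpse" becomes "eglimps".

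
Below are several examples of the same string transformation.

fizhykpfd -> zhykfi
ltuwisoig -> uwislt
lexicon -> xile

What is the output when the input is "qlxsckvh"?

xscql

The rule is to delete the last 3 characters, then move the first 2 characters to the end (rotate left by 2).
"qlxsckvh" → "qlxsc" → "xscql".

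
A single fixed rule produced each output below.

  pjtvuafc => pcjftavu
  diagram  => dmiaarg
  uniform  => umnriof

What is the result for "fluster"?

frleuts

Each output is the input with this applied: take characters alternately from the front and the back (1st, last, 2nd, 2nd-last, ...).
Applying that to "fluster" gives "frleuts".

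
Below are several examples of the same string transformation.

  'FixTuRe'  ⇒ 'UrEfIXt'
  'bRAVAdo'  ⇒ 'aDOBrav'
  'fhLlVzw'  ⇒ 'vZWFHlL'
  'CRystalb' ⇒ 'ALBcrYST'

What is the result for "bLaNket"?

The transformation: move the last 3 characters to the front (rotate right by 3), then flip the case of every letter.
For "bLaNket", step one produces "ketbLaN"; step two turns that into "KETBlAn".

KETBlAn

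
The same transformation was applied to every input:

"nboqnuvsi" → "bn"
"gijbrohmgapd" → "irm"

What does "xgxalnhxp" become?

gl

Each output is the input with this applied: delete the last 2 characters, then keep one character in every 3, starting at position 2 (positions 2nd, 5th, 8th, ...).
For "xgxalnhxp", step one produces "xgxalnh"; step two turns that into "gl".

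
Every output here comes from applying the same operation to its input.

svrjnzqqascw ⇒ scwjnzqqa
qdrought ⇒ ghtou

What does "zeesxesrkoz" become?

What's happening: delete the first 3 characters, then move the last 3 characters to the front (rotate right by 3).
For "zeesxesrkoz", step one produces "sxesrkoz"; step two turns that into "kozsxesr".

kozsxesr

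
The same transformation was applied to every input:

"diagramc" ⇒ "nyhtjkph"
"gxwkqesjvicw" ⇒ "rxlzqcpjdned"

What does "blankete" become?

urlalish

What's happening: shift every letter 7 places forward in the alphabet (wrapping around), then move the first 3 characters to the end (rotate left by 3).
Working it through for "blankete": intermediate "ishurlal", final "urlalish".
(Check on "gxwkqesjvicw": → "nedrxlzqcpjd" → "rxlzqcpjdned" ✓)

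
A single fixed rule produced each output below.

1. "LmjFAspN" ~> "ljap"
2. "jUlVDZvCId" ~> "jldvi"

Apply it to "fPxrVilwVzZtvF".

fxvlvzv

Each output is the input with this applied: keep every other character starting from the first (positions 1st, 3rd, 5th, ...), then convert every letter to lowercase.
Working it through for "fPxrVilwVzZtvF": intermediate "fxVlVZv", final "fxvlvzv".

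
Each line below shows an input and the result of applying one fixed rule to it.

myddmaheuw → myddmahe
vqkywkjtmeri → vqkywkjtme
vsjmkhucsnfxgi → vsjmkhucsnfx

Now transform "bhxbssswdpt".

Rule — delete the last 2 characters.
Doing the same to "bhxbssswdpt": "bhxbssswd".

bhxbssswd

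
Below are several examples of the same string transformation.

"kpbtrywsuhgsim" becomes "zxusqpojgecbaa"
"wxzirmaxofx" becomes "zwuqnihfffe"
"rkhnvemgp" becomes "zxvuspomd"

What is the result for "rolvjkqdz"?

zywtsrlhd

The pattern: shift every letter 8 places forward in the alphabet (wrapping around), then sort the characters into reverse alphabetical order.
On "rolvjkqdz": the first step gives "zwtdrsylh", and the second then gives "zywtsrlhd".
(Check on "kpbtrywsuhgsim": → "sxjbzgeacpoaqu" → "zxusqpojgecbaa" ✓)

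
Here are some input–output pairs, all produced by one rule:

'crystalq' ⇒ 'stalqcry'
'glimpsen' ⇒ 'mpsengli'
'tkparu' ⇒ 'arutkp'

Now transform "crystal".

stalcry

In each case the input is transformed by: move the first 3 characters to the end (rotate left by 3).
So "crystal" becomes "stalcry".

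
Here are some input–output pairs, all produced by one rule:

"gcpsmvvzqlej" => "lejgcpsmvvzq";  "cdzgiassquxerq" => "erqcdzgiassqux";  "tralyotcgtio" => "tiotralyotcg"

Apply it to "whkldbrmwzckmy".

The rule is to move the last 3 characters to the front (rotate right by 3).
Doing the same to "whkldbrmwzckmy": "kmywhkldbrmwzc".

kmywhkldbrmwzc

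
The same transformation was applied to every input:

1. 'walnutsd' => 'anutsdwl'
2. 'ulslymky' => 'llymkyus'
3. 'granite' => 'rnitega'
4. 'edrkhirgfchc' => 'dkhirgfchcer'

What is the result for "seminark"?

Rule — move the first 2 characters to the end (rotate left by 2), then swap the first and last characters.
Starting from "seminark": after the first operation, "minarkse"; after the second, "einarksm".

einarksm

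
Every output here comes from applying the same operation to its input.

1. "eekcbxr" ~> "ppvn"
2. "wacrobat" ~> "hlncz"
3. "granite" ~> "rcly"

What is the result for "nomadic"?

In each case the input is transformed by: shift every letter 11 places forward in the alphabet (wrapping around), then delete the last 3 characters.
Applying both steps to "nomadic": "yzxlotn", then "yzxl".

yzxl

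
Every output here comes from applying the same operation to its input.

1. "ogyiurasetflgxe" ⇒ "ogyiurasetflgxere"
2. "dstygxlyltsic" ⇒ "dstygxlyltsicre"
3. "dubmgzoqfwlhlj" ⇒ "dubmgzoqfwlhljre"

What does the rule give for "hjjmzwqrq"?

Looking at the pairs, the operation is to append "re".
Doing the same to "hjjmzwqrq": "hjjmzwqrqre".

hjjmzwqrqre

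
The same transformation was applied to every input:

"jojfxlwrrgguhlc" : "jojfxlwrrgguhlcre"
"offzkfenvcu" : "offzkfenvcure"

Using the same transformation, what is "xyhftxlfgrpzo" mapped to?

What's happening: append "re".
Applying that to "xyhftxlfgrpzo" gives "xyhftxlfgrpzore".

xyhftxlfgrpzore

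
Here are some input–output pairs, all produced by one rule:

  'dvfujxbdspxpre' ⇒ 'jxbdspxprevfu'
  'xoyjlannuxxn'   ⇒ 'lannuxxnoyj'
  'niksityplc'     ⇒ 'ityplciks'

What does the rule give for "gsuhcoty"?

cotysuh

Rule — delete the first character, then move the first 3 characters to the end (rotate left by 3).
On "gsuhcoty": the first step gives "suhcoty", and the second then gives "cotysuh".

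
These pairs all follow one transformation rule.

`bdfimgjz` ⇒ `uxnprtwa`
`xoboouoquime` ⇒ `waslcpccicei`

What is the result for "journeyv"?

The rule is to shift every letter 12 places backward in the alphabet (wrapping around), then move the last 3 characters to the front (rotate right by 3).
Starting from "journeyv": after the first operation, "xcifbsmj"; after the second, "smjxcifb".

smjxcifb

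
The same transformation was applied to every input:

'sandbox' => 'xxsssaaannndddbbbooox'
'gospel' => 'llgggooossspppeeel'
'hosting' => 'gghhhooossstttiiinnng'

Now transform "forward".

Looking at the pairs, the operation is to repeat every character 3 times, then move the last 2 characters to the front (rotate right by 2).
For "forward", step one produces "fffooorrrwwwaaarrrddd"; step two turns that into "ddfffooorrrwwwaaarrrd".

ddfffooorrrwwwaaarrrd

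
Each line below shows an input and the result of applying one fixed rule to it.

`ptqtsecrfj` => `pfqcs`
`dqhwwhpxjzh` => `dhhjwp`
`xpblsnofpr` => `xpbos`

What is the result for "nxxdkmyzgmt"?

Each output is the input with this applied: keep every other character starting from the first (positions 1st, 3rd, 5th, ...), then take characters alternately from the front and the back (1st, last, 2nd, 2nd-last, ...).
On "nxxdkmyzgmt": the first step gives "nxkygt", and the second then gives "ntxgky".
(Check on "xpblsnofpr": → "xbsop" → "xpbos" ✓)

ntxgky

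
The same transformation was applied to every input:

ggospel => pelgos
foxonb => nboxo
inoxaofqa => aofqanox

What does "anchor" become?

ornch

Each output is the input with this applied: delete the first character, then move the first 3 characters to the end (rotate left by 3).
"anchor" → "nchor" → "ornch".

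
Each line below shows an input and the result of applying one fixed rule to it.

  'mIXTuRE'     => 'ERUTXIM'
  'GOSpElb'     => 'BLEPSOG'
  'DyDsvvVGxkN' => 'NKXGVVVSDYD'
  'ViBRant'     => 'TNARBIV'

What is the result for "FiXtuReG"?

GERUTXIF

What's happening: reverse the string, then convert every letter to uppercase.
On "FiXtuReG": the first step gives "GeRutXiF", and the second then gives "GERUTXIF".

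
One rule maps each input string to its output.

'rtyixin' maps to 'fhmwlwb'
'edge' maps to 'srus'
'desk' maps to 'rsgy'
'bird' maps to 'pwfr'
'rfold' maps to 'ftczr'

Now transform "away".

okom

The transformation: shift every letter 12 places backward in the alphabet (wrapping around).
"away" → "okom".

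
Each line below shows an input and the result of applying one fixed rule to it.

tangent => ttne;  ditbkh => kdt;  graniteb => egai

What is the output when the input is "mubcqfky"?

kmbq

In each case the input is transformed by: keep every other character starting from the first (positions 1st, 3rd, 5th, ...), then move the last character to the front.
Working it through for "mubcqfky": intermediate "mbqk", final "kmbq".
(Check on "ditbkh": → "dtk" → "kdt" ✓)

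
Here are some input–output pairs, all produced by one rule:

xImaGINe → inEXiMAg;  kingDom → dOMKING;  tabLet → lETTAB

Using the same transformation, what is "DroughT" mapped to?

GHtdROU

Looking at the pairs, the operation is to move the last 3 characters to the front (rotate right by 3), then flip the case of every letter.
For "DroughT" the result is "GHtdROU".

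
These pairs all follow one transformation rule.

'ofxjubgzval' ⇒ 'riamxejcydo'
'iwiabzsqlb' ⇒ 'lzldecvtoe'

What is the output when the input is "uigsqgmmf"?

Looking at the pairs, the operation is to shift every letter 3 places forward in the alphabet (wrapping around).
Doing the same to "uigsqgmmf": "xljvtjppi".

xljvtjppi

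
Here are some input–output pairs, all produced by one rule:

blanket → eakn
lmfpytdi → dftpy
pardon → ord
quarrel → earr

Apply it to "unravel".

Looking at the pairs, the operation is to take characters alternately from the front and the back (1st, last, 2nd, 2nd-last, ...), then delete the first 3 characters.
Applying both steps to "unravel": "ulnerva", then "erva".

erva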